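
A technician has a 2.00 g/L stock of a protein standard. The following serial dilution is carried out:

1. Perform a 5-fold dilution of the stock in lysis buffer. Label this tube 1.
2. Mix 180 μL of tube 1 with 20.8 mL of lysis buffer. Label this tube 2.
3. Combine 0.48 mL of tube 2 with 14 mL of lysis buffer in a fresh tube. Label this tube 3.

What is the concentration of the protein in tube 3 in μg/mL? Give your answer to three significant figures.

0.114 μg/mL

Step 1: 5-fold → factor 5
Step 2: 180 μL + 20.8 mL = 20980 μL total → factor 20980/180 = 116.56
Step 3: 0.48 mL + 14 mL = 14.48 mL total → factor 14.48/0.48 = 30.167
Overall dilution factor = 5 × 116.56 × 30.167 = 17580
Final = 2.00 g/L / 17580 = 0.0001138 g/L = 0.114 μg/mL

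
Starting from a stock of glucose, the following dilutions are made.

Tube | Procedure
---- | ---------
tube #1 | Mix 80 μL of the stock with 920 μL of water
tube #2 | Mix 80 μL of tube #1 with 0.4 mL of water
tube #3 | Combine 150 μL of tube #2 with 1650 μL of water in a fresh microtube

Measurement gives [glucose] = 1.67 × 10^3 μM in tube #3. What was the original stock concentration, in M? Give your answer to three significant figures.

Step 1: 80 μL + 920 μL = 1000 μL total → factor 1000/80 = 12.5
Step 2: 80 μL + 0.4 mL = 480 μL total → factor 480/80 = 6
Step 3: 150 μL + 1650 μL = 1800 μL total → factor 1800/150 = 12
Overall dilution factor = 12.5 × 6 × 12 = 900
Stock = 1.67 × 10^3 μM × 900 = 1.503 × 10^6 μM = 1.50 M

1.50 M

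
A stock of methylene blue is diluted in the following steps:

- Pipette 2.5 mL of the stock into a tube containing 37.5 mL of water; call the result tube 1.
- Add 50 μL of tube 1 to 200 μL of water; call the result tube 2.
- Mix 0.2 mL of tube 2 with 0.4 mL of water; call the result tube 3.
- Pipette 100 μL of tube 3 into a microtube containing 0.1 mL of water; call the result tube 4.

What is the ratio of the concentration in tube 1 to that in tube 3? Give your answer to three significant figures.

15.0

Step 1: 2.5 mL + 37.5 mL = 40 mL total → factor 40/2.5 = 16
Step 2: 50 μL + 200 μL = 250 μL total → factor 250/50 = 5
Step 3: 0.2 mL + 0.4 mL = 0.6 mL total → factor 0.6/0.2 = 3
Dilution factor to tube 1 = 16; to tube 3 = 240
[tube 1]/[tube 3] = (factor to tube 3)/(factor to tube 1) = 240/16 = 15.0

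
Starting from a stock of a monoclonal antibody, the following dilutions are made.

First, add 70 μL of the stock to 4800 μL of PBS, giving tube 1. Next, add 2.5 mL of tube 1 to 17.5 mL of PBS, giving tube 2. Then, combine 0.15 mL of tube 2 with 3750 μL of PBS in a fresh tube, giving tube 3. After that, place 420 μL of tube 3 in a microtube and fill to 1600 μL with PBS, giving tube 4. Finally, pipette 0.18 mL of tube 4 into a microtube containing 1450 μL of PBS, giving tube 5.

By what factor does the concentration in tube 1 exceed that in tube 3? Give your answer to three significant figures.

Step 1: 70 μL + 4800 μL = 4870 μL total → factor 4870/70 = 69.571
Step 2: 2.5 mL + 17.5 mL = 20 mL total → factor 20/2.5 = 8
Step 3: 0.15 mL + 3750 μL = 3.9 mL total → factor 3.9/0.15 = 26
Dilution factor to tube 1 = 69.571; to tube 3 = 14471
[tube 1]/[tube 3] = (factor to tube 3)/(factor to tube 1) = 14471/69.571 = 208

208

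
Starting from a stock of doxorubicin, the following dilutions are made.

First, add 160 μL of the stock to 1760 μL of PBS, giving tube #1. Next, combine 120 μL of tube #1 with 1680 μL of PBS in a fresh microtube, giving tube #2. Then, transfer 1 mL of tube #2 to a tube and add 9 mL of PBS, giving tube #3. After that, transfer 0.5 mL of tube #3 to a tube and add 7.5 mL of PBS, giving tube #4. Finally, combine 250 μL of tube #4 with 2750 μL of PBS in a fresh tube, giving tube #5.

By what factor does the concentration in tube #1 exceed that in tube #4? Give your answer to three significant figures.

2.40 × 10^3

Step 1: 160 μL + 1760 μL = 1920 μL total → factor 1920/160 = 12
Step 2: 120 μL + 1680 μL = 1800 μL total → factor 1800/120 = 15
Step 3: 1 mL + 9 mL = 10 mL total → factor 10/1 = 10
Step 4: 0.5 mL + 7.5 mL = 8 mL total → factor 8/0.5 = 16
Dilution factor to tube #1 = 12; to tube #4 = 28800
[tube #1]/[tube #4] = (factor to tube #4)/(factor to tube #1) = 28800/12 = 2.40 × 10^3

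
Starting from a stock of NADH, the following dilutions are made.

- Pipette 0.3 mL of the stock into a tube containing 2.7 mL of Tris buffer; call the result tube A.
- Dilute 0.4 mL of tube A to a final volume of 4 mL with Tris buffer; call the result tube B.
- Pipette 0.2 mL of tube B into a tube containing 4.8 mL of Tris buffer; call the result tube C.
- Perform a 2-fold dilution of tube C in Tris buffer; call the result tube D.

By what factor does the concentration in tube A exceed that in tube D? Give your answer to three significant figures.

500

Step 1: 0.3 mL + 2.7 mL = 3 mL total → factor 3/0.3 = 10
Step 2: 0.4 mL brought to 4 mL → factor 4/0.4 = 10
Step 3: 0.2 mL + 4.8 mL = 5 mL total → factor 5/0.2 = 25
Step 4: 2-fold → factor 2
Dilution factor to tube A = 10; to tube D = 5000
[tube A]/[tube D] = (factor to tube D)/(factor to tube A) = 5000/10 = 500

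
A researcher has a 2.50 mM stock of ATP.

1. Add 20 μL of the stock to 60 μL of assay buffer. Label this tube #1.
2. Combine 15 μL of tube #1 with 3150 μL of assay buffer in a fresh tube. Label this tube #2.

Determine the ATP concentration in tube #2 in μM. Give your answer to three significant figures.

Step 1: 20 μL + 60 μL = 80 μL total → factor 80/20 = 4
Step 2: 15 μL + 3150 μL = 3165 μL total → factor 3165/15 = 211
Overall dilution factor = 4 × 211 = 844
Final = 2.50 mM / 844 = 0.002962 mM = 2.96 μM

2.96 μM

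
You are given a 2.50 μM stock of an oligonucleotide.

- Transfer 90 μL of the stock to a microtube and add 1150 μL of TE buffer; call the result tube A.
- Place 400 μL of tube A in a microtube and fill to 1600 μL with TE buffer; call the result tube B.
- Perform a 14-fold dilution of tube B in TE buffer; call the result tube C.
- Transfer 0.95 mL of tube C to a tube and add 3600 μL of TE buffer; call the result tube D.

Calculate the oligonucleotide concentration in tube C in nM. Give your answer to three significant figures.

Step 1: 90 μL + 1150 μL = 1240 μL total → factor 1240/90 = 13.778
Step 2: 400 μL brought to 1600 μL → factor 1600/400 = 4
Step 3: 14-fold → factor 14
Dilution factor through tube C = 13.778 × 4 × 14 = 771.56
[tube C] = 2.50 μM / 771.56 = 0.003240 μM = 3.24 nM

3.24 nM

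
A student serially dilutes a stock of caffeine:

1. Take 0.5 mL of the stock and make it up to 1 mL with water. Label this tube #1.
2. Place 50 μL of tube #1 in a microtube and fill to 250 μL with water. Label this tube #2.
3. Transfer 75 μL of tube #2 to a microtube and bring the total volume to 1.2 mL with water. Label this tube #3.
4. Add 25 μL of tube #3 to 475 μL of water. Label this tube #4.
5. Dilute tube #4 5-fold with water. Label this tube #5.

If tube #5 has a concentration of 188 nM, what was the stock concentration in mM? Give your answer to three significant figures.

3.01 mM

Step 1: 0.5 mL brought to 1 mL → factor 1/0.5 = 2
Step 2: 50 μL brought to 250 μL → factor 250/50 = 5
Step 3: 75 μL brought to 1.2 mL → factor 1200/75 = 16
Step 4: 25 μL + 475 μL = 500 μL total → factor 500/25 = 20
Step 5: 5-fold → factor 5
Overall dilution factor = 2 × 5 × 16 × 20 × 5 = 16000
Stock = 188 nM × 16000 = 3.008 × 10^6 nM = 3.01 mM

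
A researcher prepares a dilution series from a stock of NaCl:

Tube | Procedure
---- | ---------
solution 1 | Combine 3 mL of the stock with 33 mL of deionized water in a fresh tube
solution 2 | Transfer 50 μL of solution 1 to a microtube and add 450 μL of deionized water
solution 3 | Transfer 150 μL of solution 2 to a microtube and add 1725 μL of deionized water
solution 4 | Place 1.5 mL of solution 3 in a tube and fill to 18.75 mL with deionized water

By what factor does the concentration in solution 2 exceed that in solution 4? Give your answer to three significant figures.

Step 1: 3 mL + 33 mL = 36 mL total → factor 36/3 = 12
Step 2: 50 μL + 450 μL = 500 μL total → factor 500/50 = 10
Step 3: 150 μL + 1725 μL = 1875 μL total → factor 1875/150 = 12.5
Step 4: 1.5 mL brought to 18.75 mL → factor 18.75/1.5 = 12.5
Dilution factor to solution 2 = 120; to solution 4 = 18750
[solution 2]/[solution 4] = (factor to solution 4)/(factor to solution 2) = 18750/120 = 156

156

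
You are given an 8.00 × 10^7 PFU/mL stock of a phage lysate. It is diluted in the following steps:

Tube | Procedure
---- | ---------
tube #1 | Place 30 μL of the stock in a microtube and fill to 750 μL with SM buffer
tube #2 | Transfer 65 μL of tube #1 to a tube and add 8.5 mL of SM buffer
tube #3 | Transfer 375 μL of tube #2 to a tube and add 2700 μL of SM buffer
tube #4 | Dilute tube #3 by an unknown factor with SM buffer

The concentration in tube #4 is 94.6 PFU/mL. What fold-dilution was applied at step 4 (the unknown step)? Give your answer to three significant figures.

31.3-fold

Step 1: 30 μL brought to 750 μL → factor 750/30 = 25
Step 2: 65 μL + 8.5 mL = 8565 μL total → factor 8565/65 = 131.77
Step 3: 375 μL + 2700 μL = 3075 μL total → factor 3075/375 = 8.2
Step 4: unknown factor x
Product of known-step factors = 27013
Overall factor = 8.00 × 10^7 PFU/mL / (94.6 PFU/mL) = 8.4567 × 10^5
x = 8.4567 × 10^5 / 27013 = 31.3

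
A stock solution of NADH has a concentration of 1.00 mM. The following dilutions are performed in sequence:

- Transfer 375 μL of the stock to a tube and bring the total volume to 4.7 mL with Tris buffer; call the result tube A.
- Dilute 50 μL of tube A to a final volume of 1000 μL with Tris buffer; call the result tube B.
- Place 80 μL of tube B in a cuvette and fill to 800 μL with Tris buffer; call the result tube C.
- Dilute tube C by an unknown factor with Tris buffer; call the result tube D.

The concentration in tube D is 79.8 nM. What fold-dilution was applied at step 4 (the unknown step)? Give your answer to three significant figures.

5.00-fold

Step 1: 375 μL brought to 4.7 mL → factor 4700/375 = 12.533
Step 2: 50 μL brought to 1000 μL → factor 1000/50 = 20
Step 3: 80 μL brought to 800 μL → factor 800/80 = 10
Step 4: unknown factor x
Product of known-step factors = 2506.7
Overall factor = 1.00 mM / (79.8 nM) = 12531
x = 12531 / 2506.7 = 5.00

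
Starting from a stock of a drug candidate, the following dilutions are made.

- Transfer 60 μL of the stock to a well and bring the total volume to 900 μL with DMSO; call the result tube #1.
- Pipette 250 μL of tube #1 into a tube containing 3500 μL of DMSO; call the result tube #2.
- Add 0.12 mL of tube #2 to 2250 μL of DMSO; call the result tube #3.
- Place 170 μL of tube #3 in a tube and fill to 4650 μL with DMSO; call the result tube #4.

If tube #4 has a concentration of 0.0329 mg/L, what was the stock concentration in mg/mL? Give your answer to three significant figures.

4.00 mg/mL

Step 1: 60 μL brought to 900 μL → factor 900/60 = 15
Step 2: 250 μL + 3500 μL = 3750 μL total → factor 3750/250 = 15
Step 3: 0.12 mL + 2250 μL = 2.37 mL total → factor 2.37/0.12 = 19.75
Step 4: 170 μL brought to 4650 μL → factor 4650/170 = 27.353
Overall dilution factor = 15 × 15 × 19.75 × 27.353 = 1.2155 × 10^5
Stock = 0.0329 mg/L × 1.2155 × 10^5 = 3999 mg/L = 4.00 mg/mL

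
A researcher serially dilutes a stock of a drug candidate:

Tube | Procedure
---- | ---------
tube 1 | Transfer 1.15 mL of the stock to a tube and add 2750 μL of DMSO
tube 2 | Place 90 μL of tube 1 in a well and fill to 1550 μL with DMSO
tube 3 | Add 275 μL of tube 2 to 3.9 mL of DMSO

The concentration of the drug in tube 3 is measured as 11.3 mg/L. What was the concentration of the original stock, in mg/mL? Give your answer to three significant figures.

Step 1: 1.15 mL + 2750 μL = 3.9 mL total → factor 3.9/1.15 = 3.3913
Step 2: 90 μL brought to 1550 μL → factor 1550/90 = 17.222
Step 3: 275 μL + 3.9 mL = 4175 μL total → factor 4175/275 = 15.182
Overall dilution factor = 3.3913 × 17.222 × 15.182 = 886.71
Stock = 11.3 mg/L × 886.71 = 1.002 × 10^4 mg/L = 10.0 mg/mL

10.0 mg/mL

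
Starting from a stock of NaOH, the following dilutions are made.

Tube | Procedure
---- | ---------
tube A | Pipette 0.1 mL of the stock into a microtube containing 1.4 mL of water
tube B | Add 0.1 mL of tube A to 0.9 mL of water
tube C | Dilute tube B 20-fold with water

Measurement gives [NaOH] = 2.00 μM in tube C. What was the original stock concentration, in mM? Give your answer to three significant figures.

6.00 mM

Step 1: 0.1 mL + 1.4 mL = 1.5 mL total → factor 1.5/0.1 = 15
Step 2: 0.1 mL + 0.9 mL = 1 mL total → factor 1/0.1 = 10
Step 3: 20-fold → factor 20
Overall dilution factor = 15 × 10 × 20 = 3000
Stock = 2.00 μM × 3000 = 6000 μM = 6.00 mM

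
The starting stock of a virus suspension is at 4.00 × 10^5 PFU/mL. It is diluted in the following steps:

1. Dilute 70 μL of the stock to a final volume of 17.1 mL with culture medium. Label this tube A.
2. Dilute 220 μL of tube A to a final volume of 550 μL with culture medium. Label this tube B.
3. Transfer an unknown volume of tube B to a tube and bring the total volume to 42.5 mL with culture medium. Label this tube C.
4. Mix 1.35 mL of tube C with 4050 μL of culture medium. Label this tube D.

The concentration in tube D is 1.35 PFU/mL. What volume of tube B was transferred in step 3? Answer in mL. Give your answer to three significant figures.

Step 1: 70 μL brought to 17.1 mL → factor 17100/70 = 244.29
Step 2: 220 μL brought to 550 μL → factor 550/220 = 2.5
Step 3: v brought to 42.5 mL → factor = 42.5 mL/v
Step 4: 1.35 mL + 4050 μL = 5.4 mL total → factor 5.4/1.35 = 4
Product of known-step factors = 2442.9
Overall factor = 4.00 × 10^5 PFU/mL / (1.35 PFU/mL) = 2.963 × 10^5
Step-3 factor = 2.963 × 10^5 / 2442.9 = 121.29
v = 42.5 mL / 121.29 = 0.350 mL

0.350 mL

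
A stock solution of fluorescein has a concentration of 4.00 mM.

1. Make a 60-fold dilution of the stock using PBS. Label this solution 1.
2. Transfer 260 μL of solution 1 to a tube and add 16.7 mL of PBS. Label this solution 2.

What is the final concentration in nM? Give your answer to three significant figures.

Step 1: 60-fold → factor 60
Step 2: 260 μL + 16.7 mL = 16960 μL total → factor 16960/260 = 65.231
Overall dilution factor = 60 × 65.231 = 3913.8
Final = 4.00 mM / 3913.8 = 0.001022 mM = 1.02 × 10^3 nM

1.02 × 10^3 nM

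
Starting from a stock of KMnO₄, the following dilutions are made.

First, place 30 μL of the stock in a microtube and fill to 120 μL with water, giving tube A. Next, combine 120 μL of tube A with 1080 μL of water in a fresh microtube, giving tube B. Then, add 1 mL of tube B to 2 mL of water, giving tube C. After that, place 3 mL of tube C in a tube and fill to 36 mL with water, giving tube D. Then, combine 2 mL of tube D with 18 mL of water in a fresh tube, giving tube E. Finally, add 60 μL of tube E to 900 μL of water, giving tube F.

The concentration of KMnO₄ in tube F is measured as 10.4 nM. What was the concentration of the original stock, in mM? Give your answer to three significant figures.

2.40 mM

Step 1: 30 μL brought to 120 μL → factor 120/30 = 4
Step 2: 120 μL + 1080 μL = 1200 μL total → factor 1200/120 = 10
Step 3: 1 mL + 2 mL = 3 mL total → factor 3/1 = 3
Step 4: 3 mL brought to 36 mL → factor 36/3 = 12
Step 5: 2 mL + 18 mL = 20 mL total → factor 20/2 = 10
Step 6: 60 μL + 900 μL = 960 μL total → factor 960/60 = 16
Overall dilution factor = 4 × 10 × 3 × 12 × 10 × 16 = 2.304 × 10^5
Stock = 10.4 nM × 2.304 × 10^5 = 2.396 × 10^6 nM = 2.40 mM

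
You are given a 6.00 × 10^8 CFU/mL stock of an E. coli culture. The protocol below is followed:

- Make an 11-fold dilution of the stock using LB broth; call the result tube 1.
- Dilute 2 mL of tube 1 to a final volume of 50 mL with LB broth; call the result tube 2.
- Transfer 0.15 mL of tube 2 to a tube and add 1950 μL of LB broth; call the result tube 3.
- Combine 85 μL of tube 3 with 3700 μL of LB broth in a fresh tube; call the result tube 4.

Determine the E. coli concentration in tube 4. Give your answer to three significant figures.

Step 1: 11-fold → factor 11
Step 2: 2 mL brought to 50 mL → factor 50/2 = 25
Step 3: 0.15 mL + 1950 μL = 2.1 mL total → factor 2.1/0.15 = 14
Step 4: 85 μL + 3700 μL = 3785 μL total → factor 3785/85 = 44.529
Overall dilution factor = 11 × 25 × 14 × 44.529 = 1.7144 × 10^5
Final = 6.00 × 10^8 CFU/mL / 1.7144 × 10^5 = 3.50 × 10^3 CFU/mL

3.50 × 10^3 CFU/mL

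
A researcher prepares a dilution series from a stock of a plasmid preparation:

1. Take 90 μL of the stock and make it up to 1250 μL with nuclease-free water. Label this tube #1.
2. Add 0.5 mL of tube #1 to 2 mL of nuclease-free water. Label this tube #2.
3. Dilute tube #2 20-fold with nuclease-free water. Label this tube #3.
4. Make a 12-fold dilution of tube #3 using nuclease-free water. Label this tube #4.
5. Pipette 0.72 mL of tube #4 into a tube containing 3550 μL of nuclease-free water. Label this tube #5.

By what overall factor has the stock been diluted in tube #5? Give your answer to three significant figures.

Step 1: 90 μL brought to 1250 μL → factor 1250/90 = 13.889
Step 2: 0.5 mL + 2 mL = 2.5 mL total → factor 2.5/0.5 = 5
Step 3: 20-fold → factor 20
Step 4: 12-fold → factor 12
Step 5: 0.72 mL + 3550 μL = 4.27 mL total → factor 4.27/0.72 = 5.9306
Overall dilution factor = 13.889 × 5 × 20 × 12 × 5.9306 = 98843

9.88 × 10^4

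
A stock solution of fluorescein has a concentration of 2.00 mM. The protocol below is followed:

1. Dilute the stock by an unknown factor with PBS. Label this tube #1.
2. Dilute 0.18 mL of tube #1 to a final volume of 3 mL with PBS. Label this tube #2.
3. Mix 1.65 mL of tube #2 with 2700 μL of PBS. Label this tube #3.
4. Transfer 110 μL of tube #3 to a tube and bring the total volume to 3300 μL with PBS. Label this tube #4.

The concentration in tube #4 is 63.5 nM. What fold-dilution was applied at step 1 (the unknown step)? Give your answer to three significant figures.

Step 1: unknown factor x
Step 2: 0.18 mL brought to 3 mL → factor 3/0.18 = 16.667
Step 3: 1.65 mL + 2700 μL = 4.35 mL total → factor 4.35/1.65 = 2.6364
Step 4: 110 μL brought to 3300 μL → factor 3300/110 = 30
Product of known-step factors = 1318.2
Overall factor = 2.00 mM / (63.5 nM) = 31496
x = 31496 / 1318.2 = 23.9

23.9-fold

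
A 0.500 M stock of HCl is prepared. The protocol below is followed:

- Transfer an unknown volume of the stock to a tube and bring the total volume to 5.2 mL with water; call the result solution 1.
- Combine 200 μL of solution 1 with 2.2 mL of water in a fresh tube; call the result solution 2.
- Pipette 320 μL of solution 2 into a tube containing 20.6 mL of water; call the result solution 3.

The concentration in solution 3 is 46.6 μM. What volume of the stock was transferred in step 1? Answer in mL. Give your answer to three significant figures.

0.380 mL

Step 1: v brought to 5.2 mL → factor = 5.2 mL/v
Step 2: 200 μL + 2.2 mL = 2400 μL total → factor 2400/200 = 12
Step 3: 320 μL + 20.6 mL = 20920 μL total → factor 20920/320 = 65.375
Product of known-step factors = 784.5
Overall factor = 0.500 M / (46.6 μM) = 10730
Step-1 factor = 10730 / 784.5 = 13.677
v = 5.2 mL / 13.677 = 0.380 mL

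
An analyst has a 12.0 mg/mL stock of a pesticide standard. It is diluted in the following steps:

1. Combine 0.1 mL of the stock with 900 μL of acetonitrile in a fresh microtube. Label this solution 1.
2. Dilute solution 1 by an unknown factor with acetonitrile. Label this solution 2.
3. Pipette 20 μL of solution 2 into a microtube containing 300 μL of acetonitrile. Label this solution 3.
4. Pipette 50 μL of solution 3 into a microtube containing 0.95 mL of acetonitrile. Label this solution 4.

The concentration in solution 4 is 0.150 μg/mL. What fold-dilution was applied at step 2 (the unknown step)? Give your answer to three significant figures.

25.0-fold

Step 1: 0.1 mL + 900 μL = 1 mL total → factor 1/0.1 = 10
Step 2: unknown factor x
Step 3: 20 μL + 300 μL = 320 μL total → factor 320/20 = 16
Step 4: 50 μL + 0.95 mL = 1000 μL total → factor 1000/50 = 20
Product of known-step factors = 3200
Overall factor = 12.0 mg/mL / (0.150 μg/mL) = 80000
x = 80000 / 3200 = 25.0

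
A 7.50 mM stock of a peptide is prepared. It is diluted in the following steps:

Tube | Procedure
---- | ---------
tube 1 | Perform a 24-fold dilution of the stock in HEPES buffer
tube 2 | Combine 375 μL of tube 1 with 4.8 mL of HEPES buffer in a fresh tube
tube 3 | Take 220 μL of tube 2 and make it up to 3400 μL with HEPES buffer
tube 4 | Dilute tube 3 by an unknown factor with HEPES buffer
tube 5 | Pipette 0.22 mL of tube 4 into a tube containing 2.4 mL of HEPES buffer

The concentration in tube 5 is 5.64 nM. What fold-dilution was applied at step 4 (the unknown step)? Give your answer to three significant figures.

21.8-fold

Step 1: 24-fold → factor 24
Step 2: 375 μL + 4.8 mL = 5175 μL total → factor 5175/375 = 13.8
Step 3: 220 μL brought to 3400 μL → factor 3400/220 = 15.455
Step 4: unknown factor x
Step 5: 0.22 mL + 2.4 mL = 2.62 mL total → factor 2.62/0.22 = 11.909
Product of known-step factors = 60957
Overall factor = 7.50 mM / (5.64 nM) = 1.3298 × 10^6
x = 1.3298 × 10^6 / 60957 = 21.8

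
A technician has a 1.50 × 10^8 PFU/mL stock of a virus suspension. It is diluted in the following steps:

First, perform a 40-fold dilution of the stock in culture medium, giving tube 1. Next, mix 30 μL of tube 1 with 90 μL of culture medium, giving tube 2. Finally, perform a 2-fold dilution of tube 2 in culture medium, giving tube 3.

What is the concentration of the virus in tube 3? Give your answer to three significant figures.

4.69 × 10^5 PFU/mL

Step 1: 40-fold → factor 40
Step 2: 30 μL + 90 μL = 120 μL total → factor 120/30 = 4
Step 3: 2-fold → factor 2
Overall dilution factor = 40 × 4 × 2 = 320
Final = 1.50 × 10^8 PFU/mL / 320 = 4.69 × 10^5 PFU/mL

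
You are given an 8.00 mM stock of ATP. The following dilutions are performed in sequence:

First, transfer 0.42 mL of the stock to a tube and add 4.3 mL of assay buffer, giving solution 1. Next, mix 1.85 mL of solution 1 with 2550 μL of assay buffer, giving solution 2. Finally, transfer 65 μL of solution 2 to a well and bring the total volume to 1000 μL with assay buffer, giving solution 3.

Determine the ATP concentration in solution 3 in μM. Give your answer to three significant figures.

19.5 μM

Step 1: 0.42 mL + 4.3 mL = 4.72 mL total → factor 4.72/0.42 = 11.238
Step 2: 1.85 mL + 2550 μL = 4.4 mL total → factor 4.4/1.85 = 2.3784
Step 3: 65 μL brought to 1000 μL → factor 1000/65 = 15.385
Overall dilution factor = 11.238 × 2.3784 × 15.385 = 411.21
Final = 8.00 mM / 411.21 = 0.01945 mM = 19.5 μM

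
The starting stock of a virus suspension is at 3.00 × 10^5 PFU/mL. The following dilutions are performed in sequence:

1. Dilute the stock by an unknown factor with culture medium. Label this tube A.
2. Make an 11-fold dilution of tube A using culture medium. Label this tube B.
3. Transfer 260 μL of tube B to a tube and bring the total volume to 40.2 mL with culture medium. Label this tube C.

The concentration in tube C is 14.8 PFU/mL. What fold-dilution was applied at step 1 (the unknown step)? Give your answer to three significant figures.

Step 1: unknown factor x
Step 2: 11-fold → factor 11
Step 3: 260 μL brought to 40.2 mL → factor 40200/260 = 154.62
Product of known-step factors = 1700.8
Overall factor = 3.00 × 10^5 PFU/mL / (14.8 PFU/mL) = 20270
x = 20270 / 1700.8 = 11.9

11.9-fold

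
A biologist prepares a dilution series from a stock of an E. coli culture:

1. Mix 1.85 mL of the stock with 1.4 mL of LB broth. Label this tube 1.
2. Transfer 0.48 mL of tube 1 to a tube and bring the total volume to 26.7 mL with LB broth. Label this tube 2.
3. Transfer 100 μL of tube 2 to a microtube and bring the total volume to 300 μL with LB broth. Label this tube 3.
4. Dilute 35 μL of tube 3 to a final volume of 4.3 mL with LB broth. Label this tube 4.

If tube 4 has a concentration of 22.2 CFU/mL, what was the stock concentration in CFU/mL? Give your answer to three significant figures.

Step 1: 1.85 mL + 1.4 mL = 3.25 mL total → factor 3.25/1.85 = 1.7568
Step 2: 0.48 mL brought to 26.7 mL → factor 26.7/0.48 = 55.625
Step 3: 100 μL brought to 300 μL → factor 300/100 = 3
Step 4: 35 μL brought to 4.3 mL → factor 4300/35 = 122.86
Overall dilution factor = 1.7568 × 55.625 × 3 × 122.86 = 36017
Stock = 22.2 CFU/mL × 36017 = 8.00 × 10^5 CFU/mL

8.00 × 10^5 CFU/mL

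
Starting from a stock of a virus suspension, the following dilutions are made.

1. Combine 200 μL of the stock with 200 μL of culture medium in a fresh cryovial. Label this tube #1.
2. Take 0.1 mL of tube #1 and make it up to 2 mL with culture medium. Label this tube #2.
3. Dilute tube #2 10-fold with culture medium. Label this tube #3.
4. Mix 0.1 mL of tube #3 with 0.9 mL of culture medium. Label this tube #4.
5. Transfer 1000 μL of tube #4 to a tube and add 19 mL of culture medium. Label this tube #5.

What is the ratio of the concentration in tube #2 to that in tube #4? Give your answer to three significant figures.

100

Step 1: 200 μL + 200 μL = 400 μL total → factor 400/200 = 2
Step 2: 0.1 mL brought to 2 mL → factor 2/0.1 = 20
Step 3: 10-fold → factor 10
Step 4: 0.1 mL + 0.9 mL = 1 mL total → factor 1/0.1 = 10
Dilution factor to tube #2 = 40; to tube #4 = 4000
[tube #2]/[tube #4] = (factor to tube #4)/(factor to tube #2) = 4000/40 = 100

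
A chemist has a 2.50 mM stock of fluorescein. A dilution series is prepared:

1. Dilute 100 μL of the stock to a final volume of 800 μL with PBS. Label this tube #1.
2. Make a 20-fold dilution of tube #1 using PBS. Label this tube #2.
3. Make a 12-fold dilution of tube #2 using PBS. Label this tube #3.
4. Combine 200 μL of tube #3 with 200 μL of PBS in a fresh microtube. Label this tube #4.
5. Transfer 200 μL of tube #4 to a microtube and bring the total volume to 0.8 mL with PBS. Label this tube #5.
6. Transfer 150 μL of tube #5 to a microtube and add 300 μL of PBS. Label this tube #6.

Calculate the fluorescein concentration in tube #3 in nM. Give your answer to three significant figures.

Step 1: 100 μL brought to 800 μL → factor 800/100 = 8
Step 2: 20-fold → factor 20
Step 3: 12-fold → factor 12
Dilution factor through tube #3 = 8 × 20 × 12 = 1920
[tube #3] = 2.50 mM / 1920 = 0.001302 mM = 1.30 × 10^3 nM

1.30 × 10^3 nM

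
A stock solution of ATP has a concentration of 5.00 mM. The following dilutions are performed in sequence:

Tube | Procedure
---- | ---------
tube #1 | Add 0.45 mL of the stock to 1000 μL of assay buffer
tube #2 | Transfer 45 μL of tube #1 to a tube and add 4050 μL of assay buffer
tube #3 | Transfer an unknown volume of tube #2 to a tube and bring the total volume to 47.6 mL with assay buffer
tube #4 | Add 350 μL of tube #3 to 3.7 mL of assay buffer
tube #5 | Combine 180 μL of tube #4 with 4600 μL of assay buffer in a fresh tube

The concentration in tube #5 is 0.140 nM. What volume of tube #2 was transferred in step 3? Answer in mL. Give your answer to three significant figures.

Step 1: 0.45 mL + 1000 μL = 1.45 mL total → factor 1.45/0.45 = 3.2222
Step 2: 45 μL + 4050 μL = 4095 μL total → factor 4095/45 = 91
Step 3: v brought to 47.6 mL → factor = 47.6 mL/v
Step 4: 350 μL + 3.7 mL = 4050 μL total → factor 4050/350 = 11.571
Step 5: 180 μL + 4600 μL = 4780 μL total → factor 4780/180 = 26.556
Product of known-step factors = 90103
Overall factor = 5.00 mM / (0.140 nM) = 3.5714 × 10^7
Step-3 factor = 3.5714 × 10^7 / 90103 = 396.37
v = 47.6 mL / 396.37 = 0.120 mL

0.120 mL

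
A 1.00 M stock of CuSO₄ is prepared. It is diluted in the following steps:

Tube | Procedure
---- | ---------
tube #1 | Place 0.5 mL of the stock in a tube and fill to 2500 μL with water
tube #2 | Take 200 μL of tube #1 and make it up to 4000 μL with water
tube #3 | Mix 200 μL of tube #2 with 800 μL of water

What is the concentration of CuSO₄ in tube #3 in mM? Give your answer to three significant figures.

2.00 mM

Step 1: 0.5 mL brought to 2500 μL → factor 2.5/0.5 = 5
Step 2: 200 μL brought to 4000 μL → factor 4000/200 = 20
Step 3: 200 μL + 800 μL = 1000 μL total → factor 1000/200 = 5
Overall dilution factor = 5 × 20 × 5 = 500
Final = 1.00 M / 500 = 0.002000 M = 2.00 mM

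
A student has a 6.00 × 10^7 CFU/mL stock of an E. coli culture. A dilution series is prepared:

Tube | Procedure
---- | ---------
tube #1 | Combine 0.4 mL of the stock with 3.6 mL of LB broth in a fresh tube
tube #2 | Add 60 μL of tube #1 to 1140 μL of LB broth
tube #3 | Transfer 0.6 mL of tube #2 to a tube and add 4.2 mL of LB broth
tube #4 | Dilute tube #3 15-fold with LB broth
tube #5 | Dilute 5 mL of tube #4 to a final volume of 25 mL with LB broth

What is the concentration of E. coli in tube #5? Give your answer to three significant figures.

Step 1: 0.4 mL + 3.6 mL = 4 mL total → factor 4/0.4 = 10
Step 2: 60 μL + 1140 μL = 1200 μL total → factor 1200/60 = 20
Step 3: 0.6 mL + 4.2 mL = 4.8 mL total → factor 4.8/0.6 = 8
Step 4: 15-fold → factor 15
Step 5: 5 mL brought to 25 mL → factor 25/5 = 5
Overall dilution factor = 10 × 20 × 8 × 15 × 5 = 1.2 × 10^5
Final = 6.00 × 10^7 CFU/mL / 1.2 × 10^5 = 500 CFU/mL

500 CFU/mL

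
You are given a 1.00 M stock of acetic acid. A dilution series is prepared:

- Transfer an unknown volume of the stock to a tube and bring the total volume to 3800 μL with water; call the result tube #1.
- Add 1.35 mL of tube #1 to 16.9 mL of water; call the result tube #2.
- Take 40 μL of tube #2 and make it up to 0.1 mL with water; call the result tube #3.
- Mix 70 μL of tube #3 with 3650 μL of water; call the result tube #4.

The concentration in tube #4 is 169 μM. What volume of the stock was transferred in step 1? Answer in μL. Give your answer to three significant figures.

Step 1: v brought to 3800 μL → factor = 3800 μL/v
Step 2: 1.35 mL + 16.9 mL = 18.25 mL total → factor 18.25/1.35 = 13.519
Step 3: 40 μL brought to 0.1 mL → factor 100/40 = 2.5
Step 4: 70 μL + 3650 μL = 3720 μL total → factor 3720/70 = 53.143
Product of known-step factors = 1796
Overall factor = 1.00 M / (169 μM) = 5917.2
Step-1 factor = 5917.2 / 1796 = 3.2946
v = 3800 μL / 3.2946 = 1.15 × 10^3 μL

1.15 × 10^3 μL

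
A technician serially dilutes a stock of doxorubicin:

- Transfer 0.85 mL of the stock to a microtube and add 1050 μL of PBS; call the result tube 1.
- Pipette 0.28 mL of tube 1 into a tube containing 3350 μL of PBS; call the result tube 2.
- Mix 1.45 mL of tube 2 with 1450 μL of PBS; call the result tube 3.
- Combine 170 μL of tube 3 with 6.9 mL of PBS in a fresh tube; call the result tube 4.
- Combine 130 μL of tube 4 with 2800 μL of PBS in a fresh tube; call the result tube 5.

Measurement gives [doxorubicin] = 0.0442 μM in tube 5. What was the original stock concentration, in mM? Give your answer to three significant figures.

Step 1: 0.85 mL + 1050 μL = 1.9 mL total → factor 1.9/0.85 = 2.2353
Step 2: 0.28 mL + 3350 μL = 3.63 mL total → factor 3.63/0.28 = 12.964
Step 3: 1.45 mL + 1450 μL = 2.9 mL total → factor 2.9/1.45 = 2
Step 4: 170 μL + 6.9 mL = 7070 μL total → factor 7070/170 = 41.588
Step 5: 130 μL + 2800 μL = 2930 μL total → factor 2930/130 = 22.538
Overall dilution factor = 2.2353 × 12.964 × 2 × 41.588 × 22.538 = 54326
Stock = 0.0442 μM × 54326 = 2401 μM = 2.40 mM

2.40 mM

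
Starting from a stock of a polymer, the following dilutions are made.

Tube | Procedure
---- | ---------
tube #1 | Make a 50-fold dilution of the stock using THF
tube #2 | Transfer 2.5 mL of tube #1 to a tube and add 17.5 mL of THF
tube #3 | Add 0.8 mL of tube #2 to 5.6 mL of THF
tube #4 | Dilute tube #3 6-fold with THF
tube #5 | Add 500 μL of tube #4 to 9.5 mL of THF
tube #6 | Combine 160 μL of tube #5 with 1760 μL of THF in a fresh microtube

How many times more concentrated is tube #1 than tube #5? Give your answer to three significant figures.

7.68 × 10^3

Step 1: 50-fold → factor 50
Step 2: 2.5 mL + 17.5 mL = 20 mL total → factor 20/2.5 = 8
Step 3: 0.8 mL + 5.6 mL = 6.4 mL total → factor 6.4/0.8 = 8
Step 4: 6-fold → factor 6
Step 5: 500 μL + 9.5 mL = 10000 μL total → factor 10000/500 = 20
Dilution factor to tube #1 = 50; to tube #5 = 3.84 × 10^5
[tube #1]/[tube #5] = (factor to tube #5)/(factor to tube #1) = 3.84 × 10^5/50 = 7.68 × 10^3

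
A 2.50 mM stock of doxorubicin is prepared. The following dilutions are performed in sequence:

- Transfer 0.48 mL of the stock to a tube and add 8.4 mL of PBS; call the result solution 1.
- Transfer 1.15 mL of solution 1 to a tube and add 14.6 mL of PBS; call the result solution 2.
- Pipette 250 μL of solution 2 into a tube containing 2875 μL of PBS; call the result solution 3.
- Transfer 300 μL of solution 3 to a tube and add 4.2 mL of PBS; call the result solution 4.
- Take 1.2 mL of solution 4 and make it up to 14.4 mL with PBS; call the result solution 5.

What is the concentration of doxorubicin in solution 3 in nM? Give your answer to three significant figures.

789 nM

Step 1: 0.48 mL + 8.4 mL = 8.88 mL total → factor 8.88/0.48 = 18.5
Step 2: 1.15 mL + 14.6 mL = 15.75 mL total → factor 15.75/1.15 = 13.696
Step 3: 250 μL + 2875 μL = 3125 μL total → factor 3125/250 = 12.5
Dilution factor through solution 3 = 18.5 × 13.696 × 12.5 = 3167.1
[solution 3] = 2.50 mM / 3167.1 = 0.0007894 mM = 789 nM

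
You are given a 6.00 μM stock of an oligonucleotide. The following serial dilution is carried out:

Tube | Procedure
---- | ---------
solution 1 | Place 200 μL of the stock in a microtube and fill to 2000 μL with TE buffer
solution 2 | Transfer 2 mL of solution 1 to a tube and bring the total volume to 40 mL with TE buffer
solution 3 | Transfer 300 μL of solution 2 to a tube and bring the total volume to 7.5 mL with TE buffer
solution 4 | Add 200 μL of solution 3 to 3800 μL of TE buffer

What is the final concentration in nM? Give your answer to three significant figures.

Step 1: 200 μL brought to 2000 μL → factor 2000/200 = 10
Step 2: 2 mL brought to 40 mL → factor 40/2 = 20
Step 3: 300 μL brought to 7.5 mL → factor 7500/300 = 25
Step 4: 200 μL + 3800 μL = 4000 μL total → factor 4000/200 = 20
Overall dilution factor = 10 × 20 × 25 × 20 = 1 × 10^5
Final = 6.00 μM / 1 × 10^5 = 6.000 × 10^-5 μM = 0.0600 nM

0.0600 nM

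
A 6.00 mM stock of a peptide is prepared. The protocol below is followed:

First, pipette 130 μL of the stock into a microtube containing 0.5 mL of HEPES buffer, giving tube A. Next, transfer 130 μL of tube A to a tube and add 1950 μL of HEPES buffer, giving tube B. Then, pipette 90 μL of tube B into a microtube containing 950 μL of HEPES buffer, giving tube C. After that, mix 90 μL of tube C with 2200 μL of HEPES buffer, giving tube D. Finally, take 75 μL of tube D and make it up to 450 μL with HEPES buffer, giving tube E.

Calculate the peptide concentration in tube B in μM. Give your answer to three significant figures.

77.4 μM

Step 1: 130 μL + 0.5 mL = 630 μL total → factor 630/130 = 4.8462
Step 2: 130 μL + 1950 μL = 2080 μL total → factor 2080/130 = 16
Dilution factor through tube B = 4.8462 × 16 = 77.538
[tube B] = 6.00 mM / 77.538 = 0.07738 mM = 77.4 μM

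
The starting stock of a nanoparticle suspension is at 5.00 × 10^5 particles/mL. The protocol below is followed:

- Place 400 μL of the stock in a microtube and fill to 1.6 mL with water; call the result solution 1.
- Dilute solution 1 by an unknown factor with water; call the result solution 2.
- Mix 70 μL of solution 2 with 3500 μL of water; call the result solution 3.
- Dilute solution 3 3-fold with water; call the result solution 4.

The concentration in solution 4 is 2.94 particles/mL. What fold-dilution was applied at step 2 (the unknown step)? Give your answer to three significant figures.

Step 1: 400 μL brought to 1.6 mL → factor 1600/400 = 4
Step 2: unknown factor x
Step 3: 70 μL + 3500 μL = 3570 μL total → factor 3570/70 = 51
Step 4: 3-fold → factor 3
Product of known-step factors = 612
Overall factor = 5.00 × 10^5 particles/mL / (2.94 particles/mL) = 1.7007 × 10^5
x = 1.7007 × 10^5 / 612 = 278

278-fold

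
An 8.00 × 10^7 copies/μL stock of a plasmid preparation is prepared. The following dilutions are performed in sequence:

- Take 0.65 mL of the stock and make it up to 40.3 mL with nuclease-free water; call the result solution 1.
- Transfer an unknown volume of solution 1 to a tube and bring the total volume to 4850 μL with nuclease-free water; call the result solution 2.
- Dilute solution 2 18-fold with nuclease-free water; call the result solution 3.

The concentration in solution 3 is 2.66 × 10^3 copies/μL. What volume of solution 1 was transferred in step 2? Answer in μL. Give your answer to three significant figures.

Step 1: 0.65 mL brought to 40.3 mL → factor 40.3/0.65 = 62
Step 2: v brought to 4850 μL → factor = 4850 μL/v
Step 3: 18-fold → factor 18
Product of known-step factors = 1116
Overall factor = 8.00 × 10^7 copies/μL / (2.66 × 10^3 copies/μL) = 30075
Step-2 factor = 30075 / 1116 = 26.949
v = 4850 μL / 26.949 = 180 μL

180 μL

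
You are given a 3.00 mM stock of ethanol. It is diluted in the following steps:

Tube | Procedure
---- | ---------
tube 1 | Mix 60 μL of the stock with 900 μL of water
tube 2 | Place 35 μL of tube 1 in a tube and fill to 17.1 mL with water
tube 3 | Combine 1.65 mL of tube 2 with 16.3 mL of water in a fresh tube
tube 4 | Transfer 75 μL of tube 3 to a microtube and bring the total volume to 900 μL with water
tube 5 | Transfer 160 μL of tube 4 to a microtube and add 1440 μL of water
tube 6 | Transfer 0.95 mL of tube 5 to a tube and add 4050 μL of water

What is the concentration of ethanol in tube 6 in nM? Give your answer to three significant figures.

Step 1: 60 μL + 900 μL = 960 μL total → factor 960/60 = 16
Step 2: 35 μL brought to 17.1 mL → factor 17100/35 = 488.57
Step 3: 1.65 mL + 16.3 mL = 17.95 mL total → factor 17.95/1.65 = 10.879
Step 4: 75 μL brought to 900 μL → factor 900/75 = 12
Step 5: 160 μL + 1440 μL = 1600 μL total → factor 1600/160 = 10
Step 6: 0.95 mL + 4050 μL = 5 mL total → factor 5/0.95 = 5.2632
Overall dilution factor = 16 × 488.57 × 10.879 × 12 × 10 × 5.2632 = 5.371 × 10^7
Final = 3.00 mM / 5.371 × 10^7 = 5.586 × 10^-8 mM = 0.0559 nM

0.0559 nM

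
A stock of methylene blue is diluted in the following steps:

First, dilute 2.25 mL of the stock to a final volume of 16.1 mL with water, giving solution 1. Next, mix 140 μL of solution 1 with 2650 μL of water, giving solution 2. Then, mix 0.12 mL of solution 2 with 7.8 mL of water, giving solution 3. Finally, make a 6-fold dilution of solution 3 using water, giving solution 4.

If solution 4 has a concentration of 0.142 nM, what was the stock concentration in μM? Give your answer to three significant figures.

8.02 μM

Step 1: 2.25 mL brought to 16.1 mL → factor 16.1/2.25 = 7.1556
Step 2: 140 μL + 2650 μL = 2790 μL total → factor 2790/140 = 19.929
Step 3: 0.12 mL + 7.8 mL = 7.92 mL total → factor 7.92/0.12 = 66
Step 4: 6-fold → factor 6
Overall dilution factor = 7.1556 × 19.929 × 66 × 6 = 56470
Stock = 0.142 nM × 56470 = 8019 nM = 8.02 μM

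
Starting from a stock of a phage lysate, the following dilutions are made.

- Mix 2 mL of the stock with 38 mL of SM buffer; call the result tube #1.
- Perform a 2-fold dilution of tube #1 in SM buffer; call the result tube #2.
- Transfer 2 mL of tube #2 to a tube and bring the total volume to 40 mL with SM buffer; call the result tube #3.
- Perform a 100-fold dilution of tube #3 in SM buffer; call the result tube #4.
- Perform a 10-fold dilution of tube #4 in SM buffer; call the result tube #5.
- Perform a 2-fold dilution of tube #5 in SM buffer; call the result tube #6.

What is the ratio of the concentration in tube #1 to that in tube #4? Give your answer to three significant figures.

Step 1: 2 mL + 38 mL = 40 mL total → factor 40/2 = 20
Step 2: 2-fold → factor 2
Step 3: 2 mL brought to 40 mL → factor 40/2 = 20
Step 4: 100-fold → factor 100
Dilution factor to tube #1 = 20; to tube #4 = 80000
[tube #1]/[tube #4] = (factor to tube #4)/(factor to tube #1) = 80000/20 = 4.00 × 10^3

4.00 × 10^3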